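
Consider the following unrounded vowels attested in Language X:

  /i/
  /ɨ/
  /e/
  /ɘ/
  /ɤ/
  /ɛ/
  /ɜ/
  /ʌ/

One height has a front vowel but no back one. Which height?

high: front /i/, central /ɨ/, back —.
high-mid: front /e/, central /ɘ/, back /ɤ/.
low-mid: front /ɛ/, central /ɜ/, back /ʌ/.
Every height has a back member except high, where /ɯ/ would be expected.

high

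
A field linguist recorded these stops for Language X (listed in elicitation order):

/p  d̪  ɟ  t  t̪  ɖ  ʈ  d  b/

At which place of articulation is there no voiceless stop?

Voiceless: /p/ (bilabial), /t̪/ (dental), /t/ (alveolar), /ʈ/ (retroflex).
Voiced: /b/ (bilabial), /d̪/ (dental), /d/ (alveolar), /ɖ/ (retroflex), /ɟ/ (palatal).
Every place of articulation has a voiceless member except palatal, where /c/ would be expected.

palatal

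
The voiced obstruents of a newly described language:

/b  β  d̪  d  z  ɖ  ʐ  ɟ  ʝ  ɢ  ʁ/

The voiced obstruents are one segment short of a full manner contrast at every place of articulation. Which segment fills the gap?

Stop: /b/ (bilabial), /d̪/ (dental), /d/ (alveolar), /ɖ/ (retroflex), /ɟ/ (palatal), /ɢ/ (uvular).
Fricative: /β/ (bilabial), /z/ (alveolar), /ʐ/ (retroflex), /ʝ/ (palatal), /ʁ/ (uvular).
The dental row has no fricative member, so the gap is the dental fricative /ð/.

/ð/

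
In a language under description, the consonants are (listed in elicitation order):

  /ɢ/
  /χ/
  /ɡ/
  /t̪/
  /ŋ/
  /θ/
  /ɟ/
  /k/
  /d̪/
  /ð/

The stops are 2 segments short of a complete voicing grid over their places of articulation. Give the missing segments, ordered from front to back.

/c/, /q/

dental: voiceless /t̪/, voiced /d̪/.
palatal: voiceless —, voiced /ɟ/.
velar: voiceless /k/, voiced /ɡ/.
uvular: voiceless —, voiced /ɢ/.
Gaps, from front to back: palatal lacks voiceless (/c/); uvular lacks voiceless (/q/).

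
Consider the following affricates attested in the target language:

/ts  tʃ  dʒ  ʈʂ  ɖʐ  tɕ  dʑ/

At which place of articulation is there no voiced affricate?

place of articulation  voiceless  voiced  
alveolar          ts        —       
postalveolar      tʃ        dʒ      
retroflex         ʈʂ        ɖʐ      
alveolo-palatal   tɕ        dʑ      
Every place of articulation has a voiced member except alveolar, where /dz/ would be expected.

alveolar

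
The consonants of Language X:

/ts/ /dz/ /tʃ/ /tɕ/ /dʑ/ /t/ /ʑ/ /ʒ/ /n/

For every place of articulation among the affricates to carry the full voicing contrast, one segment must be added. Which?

place of articulation  voiceless  voiced  
alveolar          ts        dz      
postalveolar      tʃ        —       
alveolo-palatal   tɕ        dʑ      
The postalveolar row has no voiced member, so the gap is the voiced postalveolar affricate /dʒ/.

/dʒ/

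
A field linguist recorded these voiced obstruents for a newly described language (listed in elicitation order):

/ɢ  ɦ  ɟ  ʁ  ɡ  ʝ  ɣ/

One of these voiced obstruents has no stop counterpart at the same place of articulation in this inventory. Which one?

/ɦ/

Palatal: /ɟ/ ~ /ʝ/
Velar: /ɡ/ ~ /ɣ/
Uvular: /ɢ/ ~ /ʁ/
Glottal: only /ɦ/ (fricative); no stop partner.
So /ɦ/ is the unpaired segment.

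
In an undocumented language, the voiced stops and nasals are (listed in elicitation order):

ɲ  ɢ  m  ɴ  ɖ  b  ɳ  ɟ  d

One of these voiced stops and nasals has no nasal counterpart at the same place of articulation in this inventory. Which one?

Bilabial: /b/ ~ /m/
Retroflex: /ɖ/ ~ /ɳ/
Palatal: /ɟ/ ~ /ɲ/
Uvular: /ɢ/ ~ /ɴ/
Alveolar: only /d/ (oral stop); no nasal partner.
So /d/ is the unpaired segment.

/d/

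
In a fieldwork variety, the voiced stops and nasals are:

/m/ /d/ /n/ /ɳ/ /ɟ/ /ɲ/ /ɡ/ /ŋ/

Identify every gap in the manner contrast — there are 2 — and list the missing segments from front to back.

place of articulation  oral stop  nasal   
bilabial          —         m       
alveolar          d         n       
retroflex         —         ɳ       
palatal           ɟ         ɲ       
velar             ɡ         ŋ       
Gaps, from front to back: bilabial lacks oral stop (/b/); retroflex lacks oral stop (/ɖ/).

/b/, /ɖ/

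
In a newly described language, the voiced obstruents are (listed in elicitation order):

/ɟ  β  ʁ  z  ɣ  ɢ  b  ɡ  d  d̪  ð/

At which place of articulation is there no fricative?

palatal

Stop: /b/ (bilabial), /d̪/ (dental), /d/ (alveolar), /ɟ/ (palatal), /ɡ/ (velar), /ɢ/ (uvular).
Fricative: /β/ (bilabial), /ð/ (dental), /z/ (alveolar), /ɣ/ (velar), /ʁ/ (uvular).
Every place of articulation has a fricative member except palatal, where /ʝ/ would be expected.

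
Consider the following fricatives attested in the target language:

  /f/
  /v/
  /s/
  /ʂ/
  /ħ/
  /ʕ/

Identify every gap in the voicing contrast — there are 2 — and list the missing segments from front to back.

labiodental: voiceless /f/, voiced /v/.
alveolar: voiceless /s/, voiced —.
retroflex: voiceless /ʂ/, voiced —.
pharyngeal: voiceless /ħ/, voiced /ʕ/.
Gaps, from front to back: alveolar lacks voiced (/z/); retroflex lacks voiced (/ʐ/).

/z/, /ʐ/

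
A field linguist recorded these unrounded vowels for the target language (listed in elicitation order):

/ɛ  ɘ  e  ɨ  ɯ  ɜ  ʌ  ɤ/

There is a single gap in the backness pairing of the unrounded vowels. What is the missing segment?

Front: /e/ (high-mid), /ɛ/ (low-mid).
Central: /ɨ/ (high), /ɘ/ (high-mid), /ɜ/ (low-mid).
Back: /ɯ/ (high), /ɤ/ (high-mid), /ʌ/ (low-mid).
The high row has no front member, so the gap is the high front unrounded vowel /i/.

/i/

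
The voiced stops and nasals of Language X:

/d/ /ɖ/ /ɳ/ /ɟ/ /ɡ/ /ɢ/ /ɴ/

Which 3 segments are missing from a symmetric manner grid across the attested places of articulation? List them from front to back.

/n/, /ɲ/, /ŋ/

place of articulation  oral stop  nasal   
alveolar          d         —       
retroflex         ɖ         ɳ       
palatal           ɟ         —       
velar             ɡ         —       
uvular            ɢ         ɴ       
Gaps, from front to back: alveolar lacks nasal (/n/); palatal lacks nasal (/ɲ/); velar lacks nasal (/ŋ/).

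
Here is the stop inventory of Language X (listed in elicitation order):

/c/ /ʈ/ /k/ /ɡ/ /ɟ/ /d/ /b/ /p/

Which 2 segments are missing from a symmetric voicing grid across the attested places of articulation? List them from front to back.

/t/, /ɖ/

bilabial: voiceless /p/, voiced /b/.
alveolar: voiceless —, voiced /d/.
retroflex: voiceless /ʈ/, voiced —.
palatal: voiceless /c/, voiced /ɟ/.
velar: voiceless /k/, voiced /ɡ/.
Gaps, from front to back: alveolar lacks voiceless (/t/); retroflex lacks voiced (/ɖ/).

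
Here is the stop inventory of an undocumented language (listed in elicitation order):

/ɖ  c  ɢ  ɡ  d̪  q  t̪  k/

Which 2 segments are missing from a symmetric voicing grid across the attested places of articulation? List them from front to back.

/ʈ/, /ɟ/

place of articulation  voiceless  voiced  
dental            t̪        d̪      
retroflex         —         ɖ       
palatal           c         —       
velar             k         ɡ       
uvular            q         ɢ       
Gaps, from front to back: retroflex lacks voiceless (/ʈ/); palatal lacks voiced (/ɟ/).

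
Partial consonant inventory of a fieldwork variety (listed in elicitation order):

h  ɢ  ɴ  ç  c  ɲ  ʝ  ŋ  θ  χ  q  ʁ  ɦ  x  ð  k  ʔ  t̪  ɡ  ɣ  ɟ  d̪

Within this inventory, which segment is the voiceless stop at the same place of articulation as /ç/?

/ç/ is a voiceless palatal fricative.
The voiceless stop at the same place is a voiceless palatal stop — in this inventory, /c/.

/c/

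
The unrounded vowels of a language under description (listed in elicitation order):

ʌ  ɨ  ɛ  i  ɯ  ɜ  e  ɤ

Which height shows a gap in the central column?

height            front     central   back    
high              i         ɨ         ɯ       
high-mid          e         —         ɤ       
low-mid           ɛ         ɜ         ʌ       
Every height has a central member except high-mid, where /ɘ/ would be expected.

high-mid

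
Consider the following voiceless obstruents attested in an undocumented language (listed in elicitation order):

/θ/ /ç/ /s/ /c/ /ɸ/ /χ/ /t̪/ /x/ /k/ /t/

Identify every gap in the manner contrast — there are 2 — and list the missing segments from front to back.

/p/, /q/

bilabial: stop —, fricative /ɸ/.
dental: stop /t̪/, fricative /θ/.
alveolar: stop /t/, fricative /s/.
palatal: stop /c/, fricative /ç/.
velar: stop /k/, fricative /x/.
uvular: stop —, fricative /χ/.
Gaps, from front to back: bilabial lacks stop (/p/); uvular lacks stop (/q/).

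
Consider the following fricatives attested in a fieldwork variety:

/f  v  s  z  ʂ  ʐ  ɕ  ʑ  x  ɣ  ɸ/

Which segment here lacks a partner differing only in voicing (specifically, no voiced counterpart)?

Labiodental: /f/ ~ /v/
Alveolar: /s/ ~ /z/
Retroflex: /ʂ/ ~ /ʐ/
Alveolo-palatal: /ɕ/ ~ /ʑ/
Velar: /x/ ~ /ɣ/
Bilabial: only /ɸ/ (voiceless); no voiced partner.
So /ɸ/ is the unpaired segment.

/ɸ/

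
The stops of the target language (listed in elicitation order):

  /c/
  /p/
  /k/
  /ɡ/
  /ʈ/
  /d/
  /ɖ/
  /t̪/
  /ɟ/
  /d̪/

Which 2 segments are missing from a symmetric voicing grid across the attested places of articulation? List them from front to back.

bilabial: voiceless /p/, voiced —.
dental: voiceless /t̪/, voiced /d̪/.
alveolar: voiceless —, voiced /d/.
retroflex: voiceless /ʈ/, voiced /ɖ/.
palatal: voiceless /c/, voiced /ɟ/.
velar: voiceless /k/, voiced /ɡ/.
Gaps, from front to back: bilabial lacks voiced (/b/); alveolar lacks voiceless (/t/).

/b/, /t/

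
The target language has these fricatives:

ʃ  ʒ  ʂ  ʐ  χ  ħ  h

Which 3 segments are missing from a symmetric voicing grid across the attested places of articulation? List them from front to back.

/ʁ/, /ʕ/, /ɦ/

Voiceless: /ʃ/ (postalveolar), /ʂ/ (retroflex), /χ/ (uvular), /ħ/ (pharyngeal), /h/ (glottal).
Voiced: /ʒ/ (postalveolar), /ʐ/ (retroflex).
Gaps, from front to back: uvular lacks voiced (/ʁ/); pharyngeal lacks voiced (/ʕ/); glottal lacks voiced (/ɦ/).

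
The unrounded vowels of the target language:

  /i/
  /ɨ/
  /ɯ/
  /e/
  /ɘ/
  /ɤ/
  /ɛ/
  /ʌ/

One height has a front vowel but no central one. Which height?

low-mid

height            front     central   back    
high              i         ɨ         ɯ       
high-mid          e         ɘ         ɤ       
low-mid           ɛ         —         ʌ       
Every height has a central member except low-mid, where /ɜ/ would be expected.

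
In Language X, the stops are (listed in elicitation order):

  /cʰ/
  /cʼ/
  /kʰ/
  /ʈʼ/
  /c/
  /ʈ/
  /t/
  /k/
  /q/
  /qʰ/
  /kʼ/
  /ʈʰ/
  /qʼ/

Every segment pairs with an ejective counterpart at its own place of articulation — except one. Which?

Retroflex: /ʈ/ ~ /ʈʰ/ ~ /ʈʼ/
Palatal: /c/ ~ /cʰ/ ~ /cʼ/
Velar: /k/ ~ /kʰ/ ~ /kʼ/
Uvular: /q/ ~ /qʰ/ ~ /qʼ/
Alveolar: only /t/ (plain); no ejective partner.
So /t/ is the unpaired segment.

/t/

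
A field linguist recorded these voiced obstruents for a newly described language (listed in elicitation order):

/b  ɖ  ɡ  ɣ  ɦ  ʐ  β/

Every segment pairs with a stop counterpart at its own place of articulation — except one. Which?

/ɦ/

Bilabial: /b/ ~ /β/
Retroflex: /ɖ/ ~ /ʐ/
Velar: /ɡ/ ~ /ɣ/
Glottal: only /ɦ/ (fricative); no stop partner.
So /ɦ/ is the unpaired segment.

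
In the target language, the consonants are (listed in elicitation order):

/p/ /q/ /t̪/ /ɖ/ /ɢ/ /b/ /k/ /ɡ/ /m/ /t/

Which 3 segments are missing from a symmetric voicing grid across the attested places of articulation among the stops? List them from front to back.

bilabial: voiceless /p/, voiced /b/.
dental: voiceless /t̪/, voiced —.
alveolar: voiceless /t/, voiced —.
retroflex: voiceless —, voiced /ɖ/.
velar: voiceless /k/, voiced /ɡ/.
uvular: voiceless /q/, voiced /ɢ/.
Gaps, from front to back: dental lacks voiced (/d̪/); alveolar lacks voiced (/d/); retroflex lacks voiceless (/ʈ/).

/d̪/, /d/, /ʈ/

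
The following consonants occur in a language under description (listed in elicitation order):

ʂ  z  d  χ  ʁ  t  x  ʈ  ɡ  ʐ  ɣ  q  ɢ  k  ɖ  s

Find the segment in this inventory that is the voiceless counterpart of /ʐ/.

/ʐ/ is a voiced retroflex fricative.
The voiceless counterpart is a voiceless retroflex fricative — in this inventory, /ʂ/.

/ʂ/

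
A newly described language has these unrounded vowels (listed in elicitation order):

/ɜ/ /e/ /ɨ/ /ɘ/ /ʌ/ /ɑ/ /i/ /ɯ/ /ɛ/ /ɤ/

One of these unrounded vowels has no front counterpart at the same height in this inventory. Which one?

High: /i/ ~ /ɨ/ ~ /ɯ/
High-mid: /e/ ~ /ɘ/ ~ /ɤ/
Low-mid: /ɛ/ ~ /ɜ/ ~ /ʌ/
Low: only /ɑ/ (back); no front partner.
So /ɑ/ is the unpaired segment.

/ɑ/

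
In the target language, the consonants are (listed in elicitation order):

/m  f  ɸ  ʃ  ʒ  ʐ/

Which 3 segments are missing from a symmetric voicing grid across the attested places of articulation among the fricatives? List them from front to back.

/β/, /v/, /ʂ/

bilabial: voiceless /ɸ/, voiced —.
labiodental: voiceless /f/, voiced —.
postalveolar: voiceless /ʃ/, voiced /ʒ/.
retroflex: voiceless —, voiced /ʐ/.
Gaps, from front to back: bilabial lacks voiced (/β/); labiodental lacks voiced (/v/); retroflex lacks voiceless (/ʂ/).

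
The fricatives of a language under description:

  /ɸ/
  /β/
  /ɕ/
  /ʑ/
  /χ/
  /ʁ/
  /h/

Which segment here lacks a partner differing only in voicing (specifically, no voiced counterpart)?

Bilabial: /ɸ/ ~ /β/
Alveolo-palatal: /ɕ/ ~ /ʑ/
Uvular: /χ/ ~ /ʁ/
Glottal: only /h/ (voiceless); no voiced partner.
So /h/ is the unpaired segment.

/h/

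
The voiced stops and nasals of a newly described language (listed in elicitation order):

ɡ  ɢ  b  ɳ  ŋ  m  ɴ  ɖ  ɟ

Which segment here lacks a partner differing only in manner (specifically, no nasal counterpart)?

/ɟ/

Bilabial: /b/ ~ /m/
Retroflex: /ɖ/ ~ /ɳ/
Velar: /ɡ/ ~ /ŋ/
Uvular: /ɢ/ ~ /ɴ/
Palatal: only /ɟ/ (oral stop); no nasal partner.
So /ɟ/ is the unpaired segment.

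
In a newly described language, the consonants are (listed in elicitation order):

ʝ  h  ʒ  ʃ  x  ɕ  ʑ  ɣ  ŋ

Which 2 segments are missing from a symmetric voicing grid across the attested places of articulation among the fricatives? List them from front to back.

Voiceless: /ʃ/ (postalveolar), /ɕ/ (alveolo-palatal), /x/ (velar), /h/ (glottal).
Voiced: /ʒ/ (postalveolar), /ʑ/ (alveolo-palatal), /ʝ/ (palatal), /ɣ/ (velar).
Gaps, from front to back: palatal lacks voiceless (/ç/); glottal lacks voiced (/ɦ/).

/ç/, /ɦ/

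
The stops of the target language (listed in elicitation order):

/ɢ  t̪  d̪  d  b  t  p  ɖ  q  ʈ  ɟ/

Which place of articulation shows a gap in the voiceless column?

Voiceless: /p/ (bilabial), /t̪/ (dental), /t/ (alveolar), /ʈ/ (retroflex), /q/ (uvular).
Voiced: /b/ (bilabial), /d̪/ (dental), /d/ (alveolar), /ɖ/ (retroflex), /ɟ/ (palatal), /ɢ/ (uvular).
Every place of articulation has a voiceless member except palatal, where /c/ would be expected.

palatal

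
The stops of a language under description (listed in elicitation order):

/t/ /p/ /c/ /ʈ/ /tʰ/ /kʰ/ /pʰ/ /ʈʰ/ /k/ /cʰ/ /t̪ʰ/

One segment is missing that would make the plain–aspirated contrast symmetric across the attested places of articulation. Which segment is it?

/t̪/

place of articulation  plain     aspirated
bilabial          p         pʰ      
dental            —         t̪ʰ     
alveolar          t         tʰ      
retroflex         ʈ         ʈʰ      
palatal           c         cʰ      
velar             k         kʰ      
The dental row has no plain member, so the gap is the plain dental stop /t̪/.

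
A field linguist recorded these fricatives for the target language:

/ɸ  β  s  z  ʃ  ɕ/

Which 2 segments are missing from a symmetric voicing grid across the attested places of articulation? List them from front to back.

bilabial: voiceless /ɸ/, voiced /β/.
alveolar: voiceless /s/, voiced /z/.
postalveolar: voiceless /ʃ/, voiced —.
alveolo-palatal: voiceless /ɕ/, voiced —.
Gaps, from front to back: postalveolar lacks voiced (/ʒ/); alveolo-palatal lacks voiced (/ʑ/).

/ʒ/, /ʑ/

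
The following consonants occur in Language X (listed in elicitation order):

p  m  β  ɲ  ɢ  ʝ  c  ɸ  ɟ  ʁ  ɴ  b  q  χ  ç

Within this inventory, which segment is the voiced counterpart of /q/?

/q/ is a voiceless uvular stop.
The voiced counterpart is a voiced uvular stop — in this inventory, /ɢ/.

/ɢ/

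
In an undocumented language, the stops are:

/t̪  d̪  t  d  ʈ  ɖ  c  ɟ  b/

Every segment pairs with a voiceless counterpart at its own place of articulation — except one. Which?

/b/

Dental: /t̪/ ~ /d̪/
Alveolar: /t/ ~ /d/
Retroflex: /ʈ/ ~ /ɖ/
Palatal: /c/ ~ /ɟ/
Bilabial: only /b/ (voiced); no voiceless partner.
So /b/ is the unpaired segment.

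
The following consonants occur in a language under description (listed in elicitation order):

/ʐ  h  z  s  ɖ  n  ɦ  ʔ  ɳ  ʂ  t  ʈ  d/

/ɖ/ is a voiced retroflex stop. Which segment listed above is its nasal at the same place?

/ɳ/

The nasal at the same place is a retroflex nasal — in this inventory, /ɳ/.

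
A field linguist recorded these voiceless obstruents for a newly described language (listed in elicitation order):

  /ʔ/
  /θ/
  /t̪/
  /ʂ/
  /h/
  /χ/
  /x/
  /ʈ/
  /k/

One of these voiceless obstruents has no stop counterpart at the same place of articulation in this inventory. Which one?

Dental: /t̪/ ~ /θ/
Retroflex: /ʈ/ ~ /ʂ/
Velar: /k/ ~ /x/
Glottal: /ʔ/ ~ /h/
Uvular: only /χ/ (fricative); no stop partner.
So /χ/ is the unpaired segment.

/χ/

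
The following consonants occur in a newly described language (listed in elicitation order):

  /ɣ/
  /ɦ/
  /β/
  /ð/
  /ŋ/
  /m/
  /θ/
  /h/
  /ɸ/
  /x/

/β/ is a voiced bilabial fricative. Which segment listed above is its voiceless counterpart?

The voiceless counterpart is a voiceless bilabial fricative — in this inventory, /ɸ/.

/ɸ/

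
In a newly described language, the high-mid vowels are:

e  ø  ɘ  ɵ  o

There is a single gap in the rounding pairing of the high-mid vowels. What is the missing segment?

/ɤ/

Unrounded: /e/ (front), /ɘ/ (central).
Rounded: /ø/ (front), /ɵ/ (central), /o/ (back).
The back row has no unrounded member, so the gap is the back unrounded vowel /ɤ/.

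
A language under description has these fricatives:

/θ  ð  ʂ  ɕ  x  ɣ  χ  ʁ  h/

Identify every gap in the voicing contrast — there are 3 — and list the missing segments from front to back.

place of articulation  voiceless  voiced  
dental            θ         ð       
retroflex         ʂ         —       
alveolo-palatal   ɕ         —       
velar             x         ɣ       
uvular            χ         ʁ       
glottal           h         —       
Gaps, from front to back: retroflex lacks voiced (/ʐ/); alveolo-palatal lacks voiced (/ʑ/); glottal lacks voiced (/ɦ/).

/ʐ/, /ʑ/, /ɦ/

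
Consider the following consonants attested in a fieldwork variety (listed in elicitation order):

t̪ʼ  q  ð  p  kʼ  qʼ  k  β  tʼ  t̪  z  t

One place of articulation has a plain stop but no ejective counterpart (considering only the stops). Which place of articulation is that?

bilabial

Plain: /p/ (bilabial), /t̪/ (dental), /t/ (alveolar), /k/ (velar), /q/ (uvular).
Ejective: /t̪ʼ/ (dental), /tʼ/ (alveolar), /kʼ/ (velar), /qʼ/ (uvular).
Every place of articulation has an ejective member except bilabial, where /pʼ/ would be expected.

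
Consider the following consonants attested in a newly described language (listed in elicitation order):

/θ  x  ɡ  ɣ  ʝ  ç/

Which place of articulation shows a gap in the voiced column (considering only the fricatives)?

place of articulation  voiceless  voiced  
dental            θ         —       
palatal           ç         ʝ       
velar             x         ɣ       
Every place of articulation has a voiced member except dental, where /ð/ would be expected.

dental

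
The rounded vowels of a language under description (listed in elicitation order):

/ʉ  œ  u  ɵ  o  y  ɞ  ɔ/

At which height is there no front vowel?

Front: /y/ (high), /œ/ (low-mid).
Central: /ʉ/ (high), /ɵ/ (high-mid), /ɞ/ (low-mid).
Back: /u/ (high), /o/ (high-mid), /ɔ/ (low-mid).
Every height has a front member except high-mid, where /ø/ would be expected.

high-mid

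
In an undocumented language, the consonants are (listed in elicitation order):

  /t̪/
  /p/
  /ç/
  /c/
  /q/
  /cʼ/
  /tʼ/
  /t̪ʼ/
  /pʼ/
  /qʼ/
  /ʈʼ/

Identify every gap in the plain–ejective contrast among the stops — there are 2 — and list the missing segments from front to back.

bilabial: plain /p/, ejective /pʼ/.
dental: plain /t̪/, ejective /t̪ʼ/.
alveolar: plain —, ejective /tʼ/.
retroflex: plain —, ejective /ʈʼ/.
palatal: plain /c/, ejective /cʼ/.
uvular: plain /q/, ejective /qʼ/.
Gaps, from front to back: alveolar lacks plain (/t/); retroflex lacks plain (/ʈ/).

/t/, /ʈ/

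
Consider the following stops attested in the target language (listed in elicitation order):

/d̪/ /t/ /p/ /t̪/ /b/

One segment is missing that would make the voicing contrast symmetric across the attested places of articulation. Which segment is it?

/d/

bilabial: voiceless /p/, voiced /b/.
dental: voiceless /t̪/, voiced /d̪/.
alveolar: voiceless /t/, voiced —.
The alveolar row has no voiced member, so the gap is the voiced alveolar stop /d/.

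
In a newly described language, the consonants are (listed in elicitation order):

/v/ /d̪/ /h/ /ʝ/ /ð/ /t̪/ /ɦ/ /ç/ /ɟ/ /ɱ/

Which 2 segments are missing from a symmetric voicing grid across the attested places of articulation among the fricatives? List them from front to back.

/f/, /θ/

Voiceless: /ç/ (palatal), /h/ (glottal).
Voiced: /v/ (labiodental), /ð/ (dental), /ʝ/ (palatal), /ɦ/ (glottal).
Gaps, from front to back: labiodental lacks voiceless (/f/); dental lacks voiceless (/θ/).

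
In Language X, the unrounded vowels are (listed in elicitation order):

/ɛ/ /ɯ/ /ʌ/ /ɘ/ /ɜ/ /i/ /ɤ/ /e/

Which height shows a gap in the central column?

high

high: front /i/, central —, back /ɯ/.
high-mid: front /e/, central /ɘ/, back /ɤ/.
low-mid: front /ɛ/, central /ɜ/, back /ʌ/.
Every height has a central member except high, where /ɨ/ would be expected.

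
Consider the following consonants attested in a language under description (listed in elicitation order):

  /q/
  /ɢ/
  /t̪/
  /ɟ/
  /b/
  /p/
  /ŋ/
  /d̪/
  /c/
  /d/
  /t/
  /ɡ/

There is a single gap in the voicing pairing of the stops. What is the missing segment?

Voiceless: /p/ (bilabial), /t̪/ (dental), /t/ (alveolar), /c/ (palatal), /q/ (uvular).
Voiced: /b/ (bilabial), /d̪/ (dental), /d/ (alveolar), /ɟ/ (palatal), /ɡ/ (velar), /ɢ/ (uvular).
The velar row has no voiceless member, so the gap is the voiceless velar stop /k/.

/k/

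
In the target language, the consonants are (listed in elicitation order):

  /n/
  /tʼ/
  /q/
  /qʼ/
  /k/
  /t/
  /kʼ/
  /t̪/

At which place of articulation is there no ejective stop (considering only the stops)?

Plain: /t̪/ (dental), /t/ (alveolar), /k/ (velar), /q/ (uvular).
Ejective: /tʼ/ (alveolar), /kʼ/ (velar), /qʼ/ (uvular).
Every place of articulation has an ejective member except dental, where /t̪ʼ/ would be expected.

dental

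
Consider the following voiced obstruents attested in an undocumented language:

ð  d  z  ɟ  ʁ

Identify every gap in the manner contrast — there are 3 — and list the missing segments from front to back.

dental: stop —, fricative /ð/.
alveolar: stop /d/, fricative /z/.
palatal: stop /ɟ/, fricative —.
uvular: stop —, fricative /ʁ/.
Gaps, from front to back: dental lacks stop (/d̪/); palatal lacks fricative (/ʝ/); uvular lacks stop (/ɢ/).

/d̪/, /ʝ/, /ɢ/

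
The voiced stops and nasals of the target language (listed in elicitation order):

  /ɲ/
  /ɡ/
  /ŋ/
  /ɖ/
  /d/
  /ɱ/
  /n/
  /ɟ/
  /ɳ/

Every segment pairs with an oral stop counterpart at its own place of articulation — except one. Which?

/ɱ/

Alveolar: /d/ ~ /n/
Retroflex: /ɖ/ ~ /ɳ/
Palatal: /ɟ/ ~ /ɲ/
Velar: /ɡ/ ~ /ŋ/
Labiodental: only /ɱ/ (nasal); no oral stop partner.
So /ɱ/ is the unpaired segment.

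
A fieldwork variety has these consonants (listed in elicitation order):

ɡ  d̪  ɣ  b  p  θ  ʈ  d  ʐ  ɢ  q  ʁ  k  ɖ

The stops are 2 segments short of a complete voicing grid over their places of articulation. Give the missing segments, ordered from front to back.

/t̪/, /t/

place of articulation  voiceless  voiced  
bilabial          p         b       
dental            —         d̪      
alveolar          —         d       
retroflex         ʈ         ɖ       
velar             k         ɡ       
uvular            q         ɢ       
Gaps, from front to back: dental lacks voiceless (/t̪/); alveolar lacks voiceless (/t/).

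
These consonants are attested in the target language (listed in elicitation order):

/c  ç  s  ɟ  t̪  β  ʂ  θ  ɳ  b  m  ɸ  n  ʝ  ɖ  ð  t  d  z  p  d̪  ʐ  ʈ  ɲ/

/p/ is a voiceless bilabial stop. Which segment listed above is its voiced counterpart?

The voiced counterpart is a voiced bilabial stop — in this inventory, /b/.

/b/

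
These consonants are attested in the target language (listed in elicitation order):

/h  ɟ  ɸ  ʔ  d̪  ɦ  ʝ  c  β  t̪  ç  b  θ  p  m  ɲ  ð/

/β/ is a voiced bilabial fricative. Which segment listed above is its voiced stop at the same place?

/b/

The voiced stop at the same place is a voiced bilabial stop — in this inventory, /b/.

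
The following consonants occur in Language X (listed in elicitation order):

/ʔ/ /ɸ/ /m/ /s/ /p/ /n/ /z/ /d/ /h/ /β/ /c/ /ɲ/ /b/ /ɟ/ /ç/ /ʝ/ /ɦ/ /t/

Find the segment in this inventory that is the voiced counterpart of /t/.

/d/

/t/ is a voiceless alveolar stop.
The voiced counterpart is a voiced alveolar stop — in this inventory, /d/.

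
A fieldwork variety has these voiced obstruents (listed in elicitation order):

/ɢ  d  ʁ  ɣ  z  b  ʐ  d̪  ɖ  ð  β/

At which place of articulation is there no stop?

bilabial: stop /b/, fricative /β/.
dental: stop /d̪/, fricative /ð/.
alveolar: stop /d/, fricative /z/.
retroflex: stop /ɖ/, fricative /ʐ/.
velar: stop —, fricative /ɣ/.
uvular: stop /ɢ/, fricative /ʁ/.
Every place of articulation has a stop member except velar, where /ɡ/ would be expected.

velar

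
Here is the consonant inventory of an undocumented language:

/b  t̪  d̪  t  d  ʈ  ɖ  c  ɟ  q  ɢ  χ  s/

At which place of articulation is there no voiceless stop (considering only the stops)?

place of articulation  voiceless  voiced  
bilabial          —         b       
dental            t̪        d̪      
alveolar          t         d       
retroflex         ʈ         ɖ       
palatal           c         ɟ       
uvular            q         ɢ       
Every place of articulation has a voiceless member except bilabial, where /p/ would be expected.

bilabial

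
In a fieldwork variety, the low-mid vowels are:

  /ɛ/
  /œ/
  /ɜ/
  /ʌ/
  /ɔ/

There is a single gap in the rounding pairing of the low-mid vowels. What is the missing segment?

backness          unrounded  rounded 
front             ɛ         œ       
central           ɜ         —       
back              ʌ         ɔ       
The central row has no rounded member, so the gap is the central rounded vowel /ɞ/.

/ɞ/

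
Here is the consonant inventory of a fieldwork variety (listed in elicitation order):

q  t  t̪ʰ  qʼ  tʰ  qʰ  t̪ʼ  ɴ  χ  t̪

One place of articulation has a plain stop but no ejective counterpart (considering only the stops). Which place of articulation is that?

alveolar

dental: plain /t̪/, aspirated /t̪ʰ/, ejective /t̪ʼ/.
alveolar: plain /t/, aspirated /tʰ/, ejective —.
uvular: plain /q/, aspirated /qʰ/, ejective /qʼ/.
Every place of articulation has an ejective member except alveolar, where /tʼ/ would be expected.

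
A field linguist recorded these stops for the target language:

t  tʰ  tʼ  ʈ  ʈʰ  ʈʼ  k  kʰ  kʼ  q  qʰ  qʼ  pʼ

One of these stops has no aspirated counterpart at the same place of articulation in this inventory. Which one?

/pʼ/

Alveolar: /t/ ~ /tʰ/ ~ /tʼ/
Retroflex: /ʈ/ ~ /ʈʰ/ ~ /ʈʼ/
Velar: /k/ ~ /kʰ/ ~ /kʼ/
Uvular: /q/ ~ /qʰ/ ~ /qʼ/
Bilabial: only /pʼ/ (ejective); no aspirated partner.
So /pʼ/ is the unpaired segment.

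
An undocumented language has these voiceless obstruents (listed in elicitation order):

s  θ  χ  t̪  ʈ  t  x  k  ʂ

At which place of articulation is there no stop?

uvular

dental: stop /t̪/, fricative /θ/.
alveolar: stop /t/, fricative /s/.
retroflex: stop /ʈ/, fricative /ʂ/.
velar: stop /k/, fricative /x/.
uvular: stop —, fricative /χ/.
Every place of articulation has a stop member except uvular, where /q/ would be expected.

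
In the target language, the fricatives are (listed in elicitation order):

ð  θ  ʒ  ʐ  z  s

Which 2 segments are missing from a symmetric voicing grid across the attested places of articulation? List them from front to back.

Voiceless: /θ/ (dental), /s/ (alveolar).
Voiced: /ð/ (dental), /z/ (alveolar), /ʒ/ (postalveolar), /ʐ/ (retroflex).
Gaps, from front to back: postalveolar lacks voiceless (/ʃ/); retroflex lacks voiceless (/ʂ/).

/ʃ/, /ʂ/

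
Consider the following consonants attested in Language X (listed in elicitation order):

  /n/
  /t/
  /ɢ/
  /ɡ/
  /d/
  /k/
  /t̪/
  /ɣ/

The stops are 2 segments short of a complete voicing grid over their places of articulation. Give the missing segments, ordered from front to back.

/d̪/, /q/

dental: voiceless /t̪/, voiced —.
alveolar: voiceless /t/, voiced /d/.
velar: voiceless /k/, voiced /ɡ/.
uvular: voiceless —, voiced /ɢ/.
Gaps, from front to back: dental lacks voiced (/d̪/); uvular lacks voiceless (/q/).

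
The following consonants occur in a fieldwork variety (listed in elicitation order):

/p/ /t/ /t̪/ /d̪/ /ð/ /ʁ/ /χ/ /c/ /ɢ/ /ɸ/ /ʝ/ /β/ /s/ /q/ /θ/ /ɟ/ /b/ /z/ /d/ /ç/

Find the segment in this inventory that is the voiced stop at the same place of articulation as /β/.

/b/

/β/ is a voiced bilabial fricative.
The voiced stop at the same place is a voiced bilabial stop — in this inventory, /b/.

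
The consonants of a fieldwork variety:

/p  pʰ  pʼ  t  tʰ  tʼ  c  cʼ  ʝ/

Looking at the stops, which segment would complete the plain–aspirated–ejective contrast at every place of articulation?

/cʰ/

bilabial: plain /p/, aspirated /pʰ/, ejective /pʼ/.
alveolar: plain /t/, aspirated /tʰ/, ejective /tʼ/.
palatal: plain /c/, aspirated —, ejective /cʼ/.
The palatal row has no aspirated member, so the gap is the aspirated palatal stop /cʰ/.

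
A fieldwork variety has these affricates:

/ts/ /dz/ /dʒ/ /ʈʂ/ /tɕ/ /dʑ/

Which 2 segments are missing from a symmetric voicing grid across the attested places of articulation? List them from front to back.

/tʃ/, /ɖʐ/

alveolar: voiceless /ts/, voiced /dz/.
postalveolar: voiceless —, voiced /dʒ/.
retroflex: voiceless /ʈʂ/, voiced —.
alveolo-palatal: voiceless /tɕ/, voiced /dʑ/.
Gaps, from front to back: postalveolar lacks voiceless (/tʃ/); retroflex lacks voiced (/ɖʐ/).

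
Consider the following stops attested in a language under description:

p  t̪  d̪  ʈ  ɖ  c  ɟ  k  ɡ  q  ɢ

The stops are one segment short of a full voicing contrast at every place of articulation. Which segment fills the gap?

bilabial: voiceless /p/, voiced —.
dental: voiceless /t̪/, voiced /d̪/.
retroflex: voiceless /ʈ/, voiced /ɖ/.
palatal: voiceless /c/, voiced /ɟ/.
velar: voiceless /k/, voiced /ɡ/.
uvular: voiceless /q/, voiced /ɢ/.
The bilabial row has no voiced member, so the gap is the voiced bilabial stop /b/.

/b/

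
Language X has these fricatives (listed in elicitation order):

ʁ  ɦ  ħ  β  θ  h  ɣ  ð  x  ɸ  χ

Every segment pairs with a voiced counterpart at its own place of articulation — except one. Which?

/ħ/

Bilabial: /ɸ/ ~ /β/
Dental: /θ/ ~ /ð/
Velar: /x/ ~ /ɣ/
Uvular: /χ/ ~ /ʁ/
Glottal: /h/ ~ /ɦ/
Pharyngeal: only /ħ/ (voiceless); no voiced partner.
So /ħ/ is the unpaired segment.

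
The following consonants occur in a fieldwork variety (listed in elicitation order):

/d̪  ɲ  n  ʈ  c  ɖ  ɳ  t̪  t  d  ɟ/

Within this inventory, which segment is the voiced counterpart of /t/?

/d/

/t/ is a voiceless alveolar stop.
The voiced counterpart is a voiced alveolar stop — in this inventory, /d/.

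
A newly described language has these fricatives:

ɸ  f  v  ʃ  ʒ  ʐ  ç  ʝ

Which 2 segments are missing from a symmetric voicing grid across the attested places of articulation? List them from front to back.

/β/, /ʂ/

bilabial: voiceless /ɸ/, voiced —.
labiodental: voiceless /f/, voiced /v/.
postalveolar: voiceless /ʃ/, voiced /ʒ/.
retroflex: voiceless —, voiced /ʐ/.
palatal: voiceless /ç/, voiced /ʝ/.
Gaps, from front to back: bilabial lacks voiced (/β/); retroflex lacks voiceless (/ʂ/).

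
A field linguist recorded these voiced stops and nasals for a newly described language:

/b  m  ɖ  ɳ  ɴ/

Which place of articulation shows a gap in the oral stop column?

uvular

place of articulation  oral stop  nasal   
bilabial          b         m       
retroflex         ɖ         ɳ       
uvular            —         ɴ       
Every place of articulation has an oral stop member except uvular, where /ɢ/ would be expected.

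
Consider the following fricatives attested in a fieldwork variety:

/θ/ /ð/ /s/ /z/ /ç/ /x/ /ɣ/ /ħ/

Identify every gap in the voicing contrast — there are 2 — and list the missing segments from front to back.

/ʝ/, /ʕ/

dental: voiceless /θ/, voiced /ð/.
alveolar: voiceless /s/, voiced /z/.
palatal: voiceless /ç/, voiced —.
velar: voiceless /x/, voiced /ɣ/.
pharyngeal: voiceless /ħ/, voiced —.
Gaps, from front to back: palatal lacks voiced (/ʝ/); pharyngeal lacks voiced (/ʕ/).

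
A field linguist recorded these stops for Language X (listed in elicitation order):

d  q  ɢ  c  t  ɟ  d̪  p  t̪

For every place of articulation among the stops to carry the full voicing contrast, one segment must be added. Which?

/b/

place of articulation  voiceless  voiced  
bilabial          p         —       
dental            t̪        d̪      
alveolar          t         d       
palatal           c         ɟ       
uvular            q         ɢ       
The bilabial row has no voiced member, so the gap is the voiced bilabial stop /b/.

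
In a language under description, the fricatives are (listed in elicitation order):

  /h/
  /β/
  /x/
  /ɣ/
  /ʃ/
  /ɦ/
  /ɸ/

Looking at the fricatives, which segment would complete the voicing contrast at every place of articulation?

/ʒ/

place of articulation  voiceless  voiced  
bilabial          ɸ         β       
postalveolar      ʃ         —       
velar             x         ɣ       
glottal           h         ɦ       
The postalveolar row has no voiced member, so the gap is the voiced postalveolar fricative /ʒ/.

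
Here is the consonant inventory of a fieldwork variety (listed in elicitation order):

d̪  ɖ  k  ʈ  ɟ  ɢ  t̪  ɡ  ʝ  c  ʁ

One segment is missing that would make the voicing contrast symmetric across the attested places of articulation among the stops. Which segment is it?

Voiceless: /t̪/ (dental), /ʈ/ (retroflex), /c/ (palatal), /k/ (velar).
Voiced: /d̪/ (dental), /ɖ/ (retroflex), /ɟ/ (palatal), /ɡ/ (velar), /ɢ/ (uvular).
The uvular row has no voiceless member, so the gap is the voiceless uvular stop /q/.

/q/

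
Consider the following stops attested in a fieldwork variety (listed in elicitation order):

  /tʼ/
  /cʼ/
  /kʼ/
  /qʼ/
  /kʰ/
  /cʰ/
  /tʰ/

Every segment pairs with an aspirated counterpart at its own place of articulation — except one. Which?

/qʼ/

Alveolar: /tʰ/ ~ /tʼ/
Palatal: /cʰ/ ~ /cʼ/
Velar: /kʰ/ ~ /kʼ/
Uvular: only /qʼ/ (ejective); no aspirated partner.
So /qʼ/ is the unpaired segment.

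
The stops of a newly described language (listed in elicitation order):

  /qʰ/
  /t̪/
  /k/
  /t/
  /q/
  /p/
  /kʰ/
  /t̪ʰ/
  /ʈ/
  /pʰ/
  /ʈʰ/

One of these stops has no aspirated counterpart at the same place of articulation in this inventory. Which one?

/t/

Bilabial: /p/ ~ /pʰ/
Dental: /t̪/ ~ /t̪ʰ/
Retroflex: /ʈ/ ~ /ʈʰ/
Velar: /k/ ~ /kʰ/
Uvular: /q/ ~ /qʰ/
Alveolar: only /t/ (plain); no aspirated partner.
So /t/ is the unpaired segment.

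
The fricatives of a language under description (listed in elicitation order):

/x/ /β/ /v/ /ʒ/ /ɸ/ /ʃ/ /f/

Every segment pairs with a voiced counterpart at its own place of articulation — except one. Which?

Bilabial: /ɸ/ ~ /β/
Labiodental: /f/ ~ /v/
Postalveolar: /ʃ/ ~ /ʒ/
Velar: only /x/ (voiceless); no voiced partner.
So /x/ is the unpaired segment.

/x/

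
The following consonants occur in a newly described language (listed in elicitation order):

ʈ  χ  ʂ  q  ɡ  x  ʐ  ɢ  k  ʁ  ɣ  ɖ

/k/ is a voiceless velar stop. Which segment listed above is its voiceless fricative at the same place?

/x/

The voiceless fricative at the same place is a voiceless velar fricative — in this inventory, /x/.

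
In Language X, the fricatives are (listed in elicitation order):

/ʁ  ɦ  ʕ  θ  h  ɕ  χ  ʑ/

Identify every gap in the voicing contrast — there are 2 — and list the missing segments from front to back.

dental: voiceless /θ/, voiced —.
alveolo-palatal: voiceless /ɕ/, voiced /ʑ/.
uvular: voiceless /χ/, voiced /ʁ/.
pharyngeal: voiceless —, voiced /ʕ/.
glottal: voiceless /h/, voiced /ɦ/.
Gaps, from front to back: dental lacks voiced (/ð/); pharyngeal lacks voiceless (/ħ/).

/ð/, /ħ/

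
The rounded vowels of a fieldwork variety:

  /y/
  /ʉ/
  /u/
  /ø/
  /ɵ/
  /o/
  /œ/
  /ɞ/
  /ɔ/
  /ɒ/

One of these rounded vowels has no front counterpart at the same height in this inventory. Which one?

/ɒ/

High: /y/ ~ /ʉ/ ~ /u/
High-mid: /ø/ ~ /ɵ/ ~ /o/
Low-mid: /œ/ ~ /ɞ/ ~ /ɔ/
Low: only /ɒ/ (back); no front partner.
So /ɒ/ is the unpaired segment.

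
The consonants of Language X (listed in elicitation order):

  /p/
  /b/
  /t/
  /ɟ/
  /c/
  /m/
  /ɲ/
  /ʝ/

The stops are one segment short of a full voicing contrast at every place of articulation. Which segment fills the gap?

place of articulation  voiceless  voiced  
bilabial          p         b       
alveolar          t         —       
palatal           c         ɟ       
The alveolar row has no voiced member, so the gap is the voiced alveolar stop /d/.

/d/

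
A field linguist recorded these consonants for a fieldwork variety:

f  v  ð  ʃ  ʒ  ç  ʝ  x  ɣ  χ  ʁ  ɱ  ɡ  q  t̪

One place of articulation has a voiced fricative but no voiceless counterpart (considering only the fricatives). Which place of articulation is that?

place of articulation  voiceless  voiced  
labiodental       f         v       
dental            —         ð       
postalveolar      ʃ         ʒ       
palatal           ç         ʝ       
velar             x         ɣ       
uvular            χ         ʁ       
Every place of articulation has a voiceless member except dental, where /θ/ would be expected.

dental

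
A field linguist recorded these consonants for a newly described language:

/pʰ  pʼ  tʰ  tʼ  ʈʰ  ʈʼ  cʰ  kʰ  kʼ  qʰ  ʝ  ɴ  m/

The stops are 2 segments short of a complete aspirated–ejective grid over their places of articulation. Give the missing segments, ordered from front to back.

/cʼ/, /qʼ/

bilabial: aspirated /pʰ/, ejective /pʼ/.
alveolar: aspirated /tʰ/, ejective /tʼ/.
retroflex: aspirated /ʈʰ/, ejective /ʈʼ/.
palatal: aspirated /cʰ/, ejective —.
velar: aspirated /kʰ/, ejective /kʼ/.
uvular: aspirated /qʰ/, ejective —.
Gaps, from front to back: palatal lacks ejective (/cʼ/); uvular lacks ejective (/qʼ/).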